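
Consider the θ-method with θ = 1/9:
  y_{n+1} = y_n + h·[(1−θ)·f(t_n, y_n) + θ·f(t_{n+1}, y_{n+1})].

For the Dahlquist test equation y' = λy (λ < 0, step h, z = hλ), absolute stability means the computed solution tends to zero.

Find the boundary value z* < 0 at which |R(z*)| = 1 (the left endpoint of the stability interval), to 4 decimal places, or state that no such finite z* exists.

With y'=λy (z=hλ):
  y_{n+1} = y_n + z·[8/9·y_n + 1/9·y_{n+1}] ⇒ (1 − 1/9z)y_{n+1} = (1 + 8/9z)y_n
  Hence R(z) = (1 + 8/9z)/(1 − 1/9z).

Find x<0 with |R(x)|<1.
x=-0.4: |R|=0.6170
R=−1: 1+8/9x = −1+1/9x ⇒ -7/9x=2 ⇒ x=2/(-7/9)=-2.5714
Confirm numerically:
  x=-2.421: |R|=0.90780 <1
  x=-2.124: |R|=0.71845 <1
  x=-1.243: |R|=0.09216 <1
  x=-1.182: |R|=0.04478 <1
  x=-3.128: |R|=1.32124 >1
  x=-2.657: |R|=1.05139 >1
  x=-2.602: |R|=1.01845 >1
Interval (-2.5714, 0).

left endpoint -2.5714.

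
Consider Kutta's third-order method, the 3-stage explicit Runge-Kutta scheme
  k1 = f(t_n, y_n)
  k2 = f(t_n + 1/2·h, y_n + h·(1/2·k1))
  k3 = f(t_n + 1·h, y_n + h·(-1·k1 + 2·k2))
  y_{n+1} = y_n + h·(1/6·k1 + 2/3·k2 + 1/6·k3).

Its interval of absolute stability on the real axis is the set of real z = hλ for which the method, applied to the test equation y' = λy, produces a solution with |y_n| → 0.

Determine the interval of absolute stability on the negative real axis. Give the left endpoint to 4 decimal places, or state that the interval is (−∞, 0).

z∈(-2.5127,0).

With y'=λy (z=hλ):
  order 3, 3-stage ⇒ R(z)=1+z+z^2/2+z^3/6
  (e.g. R(-1.68)=-0.05907, |R|=0.05907)

Boundary: |R(x)|=1, x<0.
x=-1.68: |R|=0.0591
|R(-2.89)|=1.7369 |R(-1.92)|=0.2564 |R(-1.55)|=0.0306
Bisect:
  x_lo=-3.1933 |R|=2.5218  x_hi=-0.2796 |R|=0.7558
  mid=-1.73646 |R|=0.10147 →hi
  mid=-2.46487 |R|=0.92300 →hi
  mid=-2.82907 |R|=1.60107 →lo
  mid=-2.64697 |R|=1.23473 →lo
  mid=-2.55592 |R|=1.07241 →lo
  mid=-2.51040 |R|=0.99614 →hi
  mid=-2.53316 |R|=1.03388 →lo
  mid=-2.52178 |R|=1.01491 →lo
  ...
  [-2.51289,-2.51271] ⇒ x*=-2.5127
Interval (-2.5127, 0).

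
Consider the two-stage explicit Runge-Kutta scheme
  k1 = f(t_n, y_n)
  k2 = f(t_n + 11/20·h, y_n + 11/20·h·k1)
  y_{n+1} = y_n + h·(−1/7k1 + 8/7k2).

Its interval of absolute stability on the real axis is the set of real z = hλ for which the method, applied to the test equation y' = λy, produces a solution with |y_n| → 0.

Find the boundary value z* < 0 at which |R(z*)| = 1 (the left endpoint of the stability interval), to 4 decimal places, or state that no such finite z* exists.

On y'=λy, z=hλ:
  k1=λy_n ⇒ h·k1=z·y_n;  k2=λ(1+11/20z)y_n ⇒ h·k2=z(1+11/20z)y_n
  y_{n+1}/y_n = 1 − 1/7z + 8/7z(1+11/20z) = 1 + z + 22/35z²
  so R(z) = 1 + z + 22/35z².

Boundary: |R(x)|=1, x<0.
x=-0.68: |R|=0.6107
R=1: x+22/35x²=0 ⇒ x=−35/22=-1.5909; min R=1−1/(4·22/35)=0.6023>−1
Confirm numerically:
  x=-1.204: |R|=0.70719 <1
  x=-0.845: |R|=0.60382 <1
  x=-0.761: |R|=0.60302 <1
  x=-0.682: |R|=0.61036 <1
  x=-2.108: |R|=1.68516 >1
  x=-1.666: |R|=1.07864 >1
  x=-1.659: |R|=1.07101 >1
Stable set (-1.5909, 0).

left endpoint -1.5909.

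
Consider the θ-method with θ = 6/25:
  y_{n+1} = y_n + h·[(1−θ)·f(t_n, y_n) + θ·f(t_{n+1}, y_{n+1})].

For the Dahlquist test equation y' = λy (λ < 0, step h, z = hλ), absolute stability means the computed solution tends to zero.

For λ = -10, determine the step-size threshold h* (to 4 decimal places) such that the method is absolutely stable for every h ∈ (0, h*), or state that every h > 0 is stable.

On y'=λy, z=hλ:
  y_{n+1} = y_n + z·[19/25·y_n + 6/25·y_{n+1}] ⇒ (1 − 6/25z)y_{n+1} = (1 + 19/25z)y_n
  Hence R(z) = (1 + 19/25z)/(1 − 6/25z).

Solve |R(x)|<1 on ℝ⁻.
x=-0.8: |R|=0.3289
R=−1: 1+19/25x = −1+6/25x ⇒ -13/25x=2 ⇒ x=2/(-13/25)=-3.8462
Confirm numerically:
  x=-3.413: |R|=0.87618 <1
  x=-1.943: |R|=0.32509 <1
  x=-1.619: |R|=0.16596 <1
  x=-4.313: |R|=1.11929 >1
  x=-3.914: |R|=1.01819 >1
  x=-3.911: |R|=1.01739 >1
Interval (-3.8462, 0).

(-3.8462,0); λ=-10 ⇒ h* = (50/13)/10 = 0.3846.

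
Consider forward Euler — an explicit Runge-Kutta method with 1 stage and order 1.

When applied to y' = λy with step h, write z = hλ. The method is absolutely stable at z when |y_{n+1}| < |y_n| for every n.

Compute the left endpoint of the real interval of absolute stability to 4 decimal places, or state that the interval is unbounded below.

left endpoint -2.0000.

Set f=λy, z=hλ:
  order 1, 1-stage ⇒ R(z)=1+z
  (e.g. R(-1.24)=-0.24000, |R|=0.24000)

Solve |R(x)|<1 on ℝ⁻.
x=-1.24: |R|=0.2400
|R(-1.78)|=0.7800 |R(-1.68)|=0.6800 |R(-0.68)|=0.3200
Bisect:
  x_lo=-2.4953 |R|=1.4953  x_hi=-0.2648 |R|=0.7352
  mid=-1.38003 |R|=0.38003 →hi
  mid=-1.93765 |R|=0.93765 →hi
  mid=-2.21645 |R|=1.21645 →lo
  mid=-2.07705 |R|=1.07705 →lo
  mid=-2.00735 |R|=1.00735 →lo
  mid=-1.97250 |R|=0.97250 →hi
  mid=-1.98992 |R|=0.98992 →hi
  mid=-1.99864 |R|=0.99864 →hi
  ...
  [-2.00013,-2.00000] ⇒ x*=-2.0000
Interval (-2.0000, 0).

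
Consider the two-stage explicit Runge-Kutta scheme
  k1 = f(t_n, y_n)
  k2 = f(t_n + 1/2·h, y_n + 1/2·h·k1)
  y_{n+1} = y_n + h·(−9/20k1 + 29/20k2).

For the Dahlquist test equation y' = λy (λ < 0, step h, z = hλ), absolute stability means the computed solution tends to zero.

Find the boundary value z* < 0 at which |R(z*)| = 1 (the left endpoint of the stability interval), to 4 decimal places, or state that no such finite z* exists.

left endpoint -1.3793.

With y'=λy (z=hλ):
  k1=λy_n ⇒ h·k1=z·y_n;  k2=λ(1+1/2z)y_n ⇒ h·k2=z(1+1/2z)y_n
  y_{n+1}/y_n = 1 − 9/20z + 29/20z(1+1/2z) = 1 + z + 29/40z²
  Hence R(z) = 1 + z + 29/40z².

Find x<0 with |R(x)|<1.
x=-1.49: |R|=1.1196
R=1: x+29/40x²=0 ⇒ x=−40/29=-1.3793; min R=1−1/(4·29/40)=0.6552>−1
Confirm numerically:
  x=-1.117: |R|=0.78757 <1
  x=-0.869: |R|=0.67849 <1
  x=-0.848: |R|=0.67335 <1
  x=-0.730: |R|=0.65635 <1
  x=-1.715: |R|=1.41739 >1
  x=-1.565: |R|=1.21069 >1
Stable set (-1.3793, 0).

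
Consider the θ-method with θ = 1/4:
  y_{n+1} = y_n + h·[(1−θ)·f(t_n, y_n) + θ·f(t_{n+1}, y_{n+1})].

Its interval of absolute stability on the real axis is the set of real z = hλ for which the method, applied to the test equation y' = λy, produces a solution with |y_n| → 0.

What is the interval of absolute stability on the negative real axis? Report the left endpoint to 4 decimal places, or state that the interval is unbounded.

Test eqn y'=λy, z=hλ:
  y_{n+1} = y_n + z·[3/4·y_n + 1/4·y_{n+1}] ⇒ (1 − 1/4z)y_{n+1} = (1 + 3/4z)y_n
  R(z) = (1 + 3/4z)/(1 − 1/4z).

Boundary: |R(x)|=1, x<0.
x=-1.58: |R|=0.1326
R=−1: 1+3/4x = −1+1/4x ⇒ -1/2x=2 ⇒ x=2/(-1/2)=-4.0000
Confirm numerically:
  x=-3.884: |R|=0.97057 <1
  x=-2.384: |R|=0.49373 <1
  x=-1.744: |R|=0.21448 <1
  x=-4.597: |R|=1.13889 >1
  x=-4.305: |R|=1.07345 >1
  x=-4.284: |R|=1.06857 >1
Stable set (-4.0000, 0).

z∈(-4.0000,0).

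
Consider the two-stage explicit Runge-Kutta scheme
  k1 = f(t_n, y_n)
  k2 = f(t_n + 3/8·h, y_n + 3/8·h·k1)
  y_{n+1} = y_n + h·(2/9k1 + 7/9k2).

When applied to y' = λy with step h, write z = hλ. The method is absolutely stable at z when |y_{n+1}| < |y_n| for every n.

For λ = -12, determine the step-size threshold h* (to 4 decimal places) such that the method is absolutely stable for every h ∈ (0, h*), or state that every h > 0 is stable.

(-3.4286,0); λ=-12 ⇒ h* = (24/7)/12 = 0.2857.

On y'=λy, z=hλ:
  k1=λy_n ⇒ h·k1=z·y_n;  k2=λ(1+3/8z)y_n ⇒ h·k2=z(1+3/8z)y_n
  y_{n+1}/y_n = 1 + 2/9z + 7/9z(1+3/8z) = 1 + z + 7/24z²
  R(z) = 1 + z + 7/24z².

Find x<0 with |R(x)|<1.
x=-1.42: |R|=0.1681
R=1: x+7/24x²=0 ⇒ x=−24/7=-3.4286; min R=1−1/(4·7/24)=0.1429>−1
Confirm numerically:
  x=-2.532: |R|=0.33788 <1
  x=-2.299: |R|=0.24258 <1
  x=-2.290: |R|=0.23953 <1
  x=-2.139: |R|=0.19547 <1
  x=-3.829: |R|=1.44720 >1
  x=-3.695: |R|=1.28713 >1
  x=-3.679: |R|=1.26872 >1
Interval (-3.4286, 0).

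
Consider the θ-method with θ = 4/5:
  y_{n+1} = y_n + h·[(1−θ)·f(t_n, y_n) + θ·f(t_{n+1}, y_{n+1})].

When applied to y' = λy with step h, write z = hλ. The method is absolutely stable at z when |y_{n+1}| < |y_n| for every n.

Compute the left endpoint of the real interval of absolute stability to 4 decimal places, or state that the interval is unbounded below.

Set f=λy, z=hλ:
  y_{n+1} = y_n + z·[1/5·y_n + 4/5·y_{n+1}] ⇒ (1 − 4/5z)y_{n+1} = (1 + 1/5z)y_n
  so R(z) = (1 + 1/5z)/(1 − 4/5z).

Need |R(x)|<1, x<0.
x=-0.41: |R|=0.6913
x=-2: |R|=0.2308
x=-10: |R|=0.1111
x=-100: |R|=0.2346
θ=4/5≥1/2 ⇒ |1+1/5x|<|1−4/5x| ∀x<0 ⇒ interval (−∞,0).

interval (−∞, 0).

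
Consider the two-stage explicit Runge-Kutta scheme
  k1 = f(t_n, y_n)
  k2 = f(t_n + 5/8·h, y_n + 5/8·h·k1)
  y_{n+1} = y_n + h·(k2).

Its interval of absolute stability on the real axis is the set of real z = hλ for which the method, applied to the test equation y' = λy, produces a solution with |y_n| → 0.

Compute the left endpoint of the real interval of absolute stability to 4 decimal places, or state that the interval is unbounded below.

left endpoint -1.6000.

With y'=λy (z=hλ):
  k1=λy_n ⇒ h·k1=z·y_n;  k2=λ(1+5/8z)y_n ⇒ h·k2=z(1+5/8z)y_n
  y_{n+1}/y_n = 1 + z(1+5/8z) = 1 + z + 5/8z²
  ⇒ R(z) = 1 + z + 5/8z².

Solve |R(x)|<1 on ℝ⁻.
x=-1.04: |R|=0.6360
R=1: x+5/8x²=0 ⇒ x=−8/5=-1.6000; min R=1−1/(4·5/8)=0.6000>−1
Confirm numerically:
  x=-1.506: |R|=0.91152 <1
  x=-1.310: |R|=0.76256 <1
  x=-1.004: |R|=0.62601 <1
  x=-0.655: |R|=0.61314 <1
  x=-2.018: |R|=1.52720 >1
  x=-1.924: |R|=1.38961 >1
  x=-1.899: |R|=1.35488 >1
Interval (-1.6000, 0).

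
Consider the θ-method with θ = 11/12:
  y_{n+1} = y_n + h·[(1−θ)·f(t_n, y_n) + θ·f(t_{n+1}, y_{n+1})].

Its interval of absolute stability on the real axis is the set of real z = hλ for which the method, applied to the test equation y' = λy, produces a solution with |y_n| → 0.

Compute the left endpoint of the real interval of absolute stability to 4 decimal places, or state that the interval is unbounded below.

On y'=λy, z=hλ:
  y_{n+1} = y_n + z·[1/12·y_n + 11/12·y_{n+1}] ⇒ (1 − 11/12z)y_{n+1} = (1 + 1/12z)y_n
  so R(z) = (1 + 1/12z)/(1 − 11/12z).

Boundary: |R(x)|=1, x<0.
x=-0.82: |R|=0.5319
x=-2: |R|=0.2941
x=-10: |R|=0.0164
x=-100: |R|=0.0791
θ=11/12≥1/2 ⇒ |1+1/12x|<|1−11/12x| ∀x<0 ⇒ stable on all of ℝ⁻.

(−∞, 0) — no finite endpoint.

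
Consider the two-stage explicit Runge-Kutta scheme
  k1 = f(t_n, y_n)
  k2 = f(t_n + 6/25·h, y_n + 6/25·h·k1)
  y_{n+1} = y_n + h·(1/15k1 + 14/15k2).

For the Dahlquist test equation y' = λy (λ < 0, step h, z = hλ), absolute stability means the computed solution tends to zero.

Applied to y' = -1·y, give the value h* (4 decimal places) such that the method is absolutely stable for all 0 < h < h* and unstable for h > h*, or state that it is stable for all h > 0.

(-4.4643,0); λ=-1 ⇒ h* = (125/28)/1 = 4.4643.

On y'=λy, z=hλ:
  k1=λy_n ⇒ h·k1=z·y_n;  k2=λ(1+6/25z)y_n ⇒ h·k2=z(1+6/25z)y_n
  y_{n+1}/y_n = 1 + 1/15z + 14/15z(1+6/25z) = 1 + z + 28/125z²
  ⇒ R(z) = 1 + z + 28/125z².

Solve |R(x)|<1 on ℝ⁻.
x=-0.9: |R|=0.2814
R=1: x+28/125x²=0 ⇒ x=−125/28=-4.4643; min R=1−1/(4·28/125)=-0.1161>−1
Confirm numerically:
  x=-4.230: |R|=0.77801 <1
  x=-2.730: |R|=0.06055 <1
  x=-2.528: |R|=0.09646 <1
  x=-5.052: |R|=1.66509 >1
  x=-4.814: |R|=1.37711 >1
  x=-4.503: |R|=1.03905 >1
So |R|<1 on (-4.4643, 0).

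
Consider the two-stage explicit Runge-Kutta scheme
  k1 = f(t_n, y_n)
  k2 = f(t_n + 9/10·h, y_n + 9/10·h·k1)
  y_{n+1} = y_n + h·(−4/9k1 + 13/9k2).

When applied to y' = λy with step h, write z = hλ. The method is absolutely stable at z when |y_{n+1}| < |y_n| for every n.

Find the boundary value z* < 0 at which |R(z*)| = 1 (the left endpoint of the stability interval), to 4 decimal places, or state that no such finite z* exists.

On y'=λy, z=hλ:
  k1=λy_n ⇒ h·k1=z·y_n;  k2=λ(1+9/10z)y_n ⇒ h·k2=z(1+9/10z)y_n
  y_{n+1}/y_n = 1 − 4/9z + 13/9z(1+9/10z) = 1 + z + 13/10z²
  R(z) = 1 + z + 13/10z².

Need |R(x)|<1, x<0.
x=-0.56: |R|=0.8477
R=1: x+13/10x²=0 ⇒ x=−10/13=-0.7692; min R=1−1/(4·13/10)=0.8077>−1
Confirm numerically:
  x=-0.721: |R|=0.95479 <1
  x=-0.561: |R|=0.84814 <1
  x=-0.403: |R|=0.80813 <1
  x=-1.236: |R|=1.75000 >1
  x=-1.018: |R|=1.32922 >1
Stable set (-0.7692, 0).

z* = -0.7692.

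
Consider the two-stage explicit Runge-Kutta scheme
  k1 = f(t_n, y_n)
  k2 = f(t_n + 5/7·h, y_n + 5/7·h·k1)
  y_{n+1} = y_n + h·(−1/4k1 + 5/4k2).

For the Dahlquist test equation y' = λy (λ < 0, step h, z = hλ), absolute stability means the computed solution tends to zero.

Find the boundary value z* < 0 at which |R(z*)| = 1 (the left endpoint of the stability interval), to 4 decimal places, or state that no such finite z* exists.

z* = -1.1200.

On y'=λy, z=hλ:
  k1=λy_n ⇒ h·k1=z·y_n;  k2=λ(1+5/7z)y_n ⇒ h·k2=z(1+5/7z)y_n
  y_{n+1}/y_n = 1 − 1/4z + 5/4z(1+5/7z) = 1 + z + 25/28z²
  Hence R(z) = 1 + z + 25/28z².

Solve |R(x)|<1 on ℝ⁻.
x=-0.68: |R|=0.7329
R=1: x+25/28x²=0 ⇒ x=−28/25=-1.1200; min R=1−1/(4·25/28)=0.7200>−1
Confirm numerically:
  x=-1.070: |R|=0.95223 <1
  x=-0.566: |R|=0.72003 <1
  x=-0.518: |R|=0.72158 <1
  x=-1.515: |R|=1.53431 >1
  x=-1.433: |R|=1.40047 >1
  x=-1.276: |R|=1.17773 >1
Stable set (-1.1200, 0).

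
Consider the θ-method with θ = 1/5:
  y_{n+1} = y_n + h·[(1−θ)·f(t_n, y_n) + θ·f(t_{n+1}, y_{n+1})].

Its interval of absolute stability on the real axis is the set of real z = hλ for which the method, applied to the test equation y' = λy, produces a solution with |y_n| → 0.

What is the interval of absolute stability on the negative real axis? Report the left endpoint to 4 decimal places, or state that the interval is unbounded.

With y'=λy (z=hλ):
  y_{n+1} = y_n + z·[4/5·y_n + 1/5·y_{n+1}] ⇒ (1 − 1/5z)y_{n+1} = (1 + 4/5z)y_n
  ⇒ R(z) = (1 + 4/5z)/(1 − 1/5z).

Need |R(x)|<1, x<0.
x=-0.52: |R|=0.5290
R=−1: 1+4/5x = −1+1/5x ⇒ -3/5x=2 ⇒ x=2/(-3/5)=-3.3333
Confirm numerically:
  x=-3.121: |R|=0.92156 <1
  x=-3.021: |R|=0.88318 <1
  x=-1.841: |R|=0.34556 <1
  x=-3.646: |R|=1.10849 >1
  x=-3.546: |R|=1.07465 >1
  x=-3.411: |R|=1.02770 >1
Interval (-3.3333, 0).

z∈(-3.3333,0).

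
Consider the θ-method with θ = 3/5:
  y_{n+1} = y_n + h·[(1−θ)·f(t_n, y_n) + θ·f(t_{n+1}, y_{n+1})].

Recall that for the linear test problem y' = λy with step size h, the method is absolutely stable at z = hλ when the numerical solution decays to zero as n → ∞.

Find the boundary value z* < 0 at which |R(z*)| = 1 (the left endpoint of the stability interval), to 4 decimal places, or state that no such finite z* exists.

unbounded; (−∞, 0).

With y'=λy (z=hλ):
  y_{n+1} = y_n + z·[2/5·y_n + 3/5·y_{n+1}] ⇒ (1 − 3/5z)y_{n+1} = (1 + 2/5z)y_n
  ⇒ R(z) = (1 + 2/5z)/(1 − 3/5z).

Need |R(x)|<1, x<0.
x=-0.96: |R|=0.3909
x=-2: |R|=0.0909
x=-10: |R|=0.4286
x=-100: |R|=0.6393
θ=3/5≥1/2 ⇒ |1+2/5x|<|1−3/5x| ∀x<0 ⇒ interval (−∞,0).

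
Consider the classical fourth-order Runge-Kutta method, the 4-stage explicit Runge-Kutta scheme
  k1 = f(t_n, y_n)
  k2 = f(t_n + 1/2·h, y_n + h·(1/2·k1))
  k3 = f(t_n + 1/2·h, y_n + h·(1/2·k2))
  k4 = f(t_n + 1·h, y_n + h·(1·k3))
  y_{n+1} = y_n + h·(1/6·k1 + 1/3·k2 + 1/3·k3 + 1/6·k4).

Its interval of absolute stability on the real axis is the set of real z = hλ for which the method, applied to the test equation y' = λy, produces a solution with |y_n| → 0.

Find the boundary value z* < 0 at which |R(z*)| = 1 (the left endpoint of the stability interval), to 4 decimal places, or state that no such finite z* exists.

left endpoint -2.7853.

Test eqn y'=λy, z=hλ:
  order 4, 4-stage ⇒ R(z)=1+z+z^2/2+z^3/6+z^4/24
  (e.g. R(-0.71)=0.49299, |R|=0.49299)

Find x<0 with |R(x)|<1.
x=-0.71: |R|=0.4930
|R(-2.1)|=0.3718 |R(-1.03)|=0.3652 |R(-0.86)|=0.4266
Bisect:
  x_lo=-3.0861 |R|=1.5566  x_hi=-0.0670 |R|=0.9352
  mid=-1.57654 |R|=0.27052 →hi
  mid=-2.33131 |R|=0.50522 →hi
  mid=-2.70869 |R|=0.89052 →hi
  mid=-2.89739 |R|=1.18258 →lo
  mid=-2.80304 |R|=1.02709 →lo
  mid=-2.75587 |R|=0.95653 →hi
  mid=-2.77945 |R|=0.99123 →hi
  mid=-2.79125 |R|=1.00901 →lo
  mid=-2.78535 |R|=1.00009 →lo
  ...
  [-2.78535,-2.78517] ⇒ x*=-2.7853
So |R|<1 on (-2.7853, 0).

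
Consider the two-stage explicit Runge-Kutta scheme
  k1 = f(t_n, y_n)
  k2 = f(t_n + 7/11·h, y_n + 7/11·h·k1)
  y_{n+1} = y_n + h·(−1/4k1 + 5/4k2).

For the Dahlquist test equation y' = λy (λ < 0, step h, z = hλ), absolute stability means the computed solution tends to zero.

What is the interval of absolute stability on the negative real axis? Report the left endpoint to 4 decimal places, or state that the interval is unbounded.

(-1.2571, 0).

Test eqn y'=λy, z=hλ:
  k1=λy_n ⇒ h·k1=z·y_n;  k2=λ(1+7/11z)y_n ⇒ h·k2=z(1+7/11z)y_n
  y_{n+1}/y_n = 1 − 1/4z + 5/4z(1+7/11z) = 1 + z + 35/44z²
  ⇒ R(z) = 1 + z + 35/44z².

Boundary: |R(x)|=1, x<0.
x=-0.84: |R|=0.7213
R=1: x+35/44x²=0 ⇒ x=−44/35=-1.2571; min R=1−1/(4·35/44)=0.6857>−1
Confirm numerically:
  x=-0.926: |R|=0.75608 <1
  x=-0.731: |R|=0.69406 <1
  x=-0.681: |R|=0.68790 <1
  x=-1.768: |R|=1.71845 >1
  x=-1.371: |R|=1.12417 >1
Interval (-1.2571, 0).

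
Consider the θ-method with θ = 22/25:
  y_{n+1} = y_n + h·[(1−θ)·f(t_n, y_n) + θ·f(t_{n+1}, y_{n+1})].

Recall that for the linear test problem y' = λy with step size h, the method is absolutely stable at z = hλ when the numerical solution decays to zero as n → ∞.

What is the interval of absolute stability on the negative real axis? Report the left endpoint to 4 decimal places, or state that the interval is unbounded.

Test eqn y'=λy, z=hλ:
  y_{n+1} = y_n + z·[3/25·y_n + 22/25·y_{n+1}] ⇒ (1 − 22/25z)y_{n+1} = (1 + 3/25z)y_n
  Hence R(z) = (1 + 3/25z)/(1 − 22/25z).

Need |R(x)|<1, x<0.
x=-0.95: |R|=0.4826
x=-2: |R|=0.2754
x=-10: |R|=0.0204
x=-100: |R|=0.1236
θ=22/25≥1/2 ⇒ |1+3/25x|<|1−22/25x| ∀x<0 ⇒ interval (−∞,0).

unbounded; (−∞, 0).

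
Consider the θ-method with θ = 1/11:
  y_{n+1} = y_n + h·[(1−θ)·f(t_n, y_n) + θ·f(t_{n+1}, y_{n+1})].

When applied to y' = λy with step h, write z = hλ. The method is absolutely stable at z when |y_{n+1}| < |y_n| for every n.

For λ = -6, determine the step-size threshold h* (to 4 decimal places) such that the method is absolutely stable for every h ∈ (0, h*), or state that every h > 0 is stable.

On y'=λy, z=hλ:
  y_{n+1} = y_n + z·[10/11·y_n + 1/11·y_{n+1}] ⇒ (1 − 1/11z)y_{n+1} = (1 + 10/11z)y_n
  R(z) = (1 + 10/11z)/(1 − 1/11z).

Find x<0 with |R(x)|<1.
x=-1.59: |R|=0.3892
R=−1: 1+10/11x = −1+1/11x ⇒ -9/11x=2 ⇒ x=2/(-9/11)=-2.4444
Confirm numerically:
  x=-2.422: |R|=0.98495 <1
  x=-2.084: |R|=0.75206 <1
  x=-1.995: |R|=0.68873 <1
  x=-3.015: |R|=1.36639 >1
  x=-2.850: |R|=1.26354 >1
  x=-2.502: |R|=1.03836 >1
Interval (-2.4444, 0).

(-2.4444,0); λ=-6 ⇒ h* = (22/9)/6 = 0.4074.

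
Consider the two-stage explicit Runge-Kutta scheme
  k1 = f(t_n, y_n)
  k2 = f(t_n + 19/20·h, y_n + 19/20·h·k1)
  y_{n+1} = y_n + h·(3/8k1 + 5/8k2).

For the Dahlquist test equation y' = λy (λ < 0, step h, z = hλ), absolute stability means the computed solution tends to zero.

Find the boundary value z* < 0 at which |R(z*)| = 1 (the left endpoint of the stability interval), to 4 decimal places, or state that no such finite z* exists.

Set f=λy, z=hλ:
  k1=λy_n ⇒ h·k1=z·y_n;  k2=λ(1+19/20z)y_n ⇒ h·k2=z(1+19/20z)y_n
  y_{n+1}/y_n = 1 + 3/8z + 5/8z(1+19/20z) = 1 + z + 19/32z²
  R(z) = 1 + z + 19/32z².

Find x<0 with |R(x)|<1.
x=-0.7: |R|=0.5909
R=1: x+19/32x²=0 ⇒ x=−32/19=-1.6842; min R=1−1/(4·19/32)=0.5789>−1
Confirm numerically:
  x=-1.403: |R|=0.76574 <1
  x=-1.391: |R|=0.75784 <1
  x=-1.334: |R|=0.72261 <1
  x=-1.996: |R|=1.36951 >1
  x=-1.972: |R|=1.33697 >1
  x=-1.963: |R|=1.32494 >1
Interval (-1.6842, 0).

z* = -1.6842.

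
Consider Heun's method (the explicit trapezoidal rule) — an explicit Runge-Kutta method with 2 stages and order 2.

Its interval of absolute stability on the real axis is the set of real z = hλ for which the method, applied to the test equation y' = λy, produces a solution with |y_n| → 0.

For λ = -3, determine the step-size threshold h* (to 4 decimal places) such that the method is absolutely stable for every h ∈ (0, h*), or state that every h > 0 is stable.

(-2.0000,0); λ=-3 ⇒ h* = 0.6667.

With y'=λy (z=hλ):
  order 2, 2-stage ⇒ R(z)=1+z+z^2/2
  (e.g. R(-0.5)=0.62500, |R|=0.62500)

Boundary: |R(x)|=1, x<0.
x=-0.5: |R|=0.6250
|R(-2.25)|=1.2812 |R(-1.58)|=0.6682 |R(-1.02)|=0.5002
Bisect:
  x_lo=-2.5254 |R|=1.6634  x_hi=-0.2771 |R|=0.7613
  mid=-1.40125 |R|=0.58050 →hi
  mid=-1.96331 |R|=0.96398 →hi
  mid=-2.24434 |R|=1.27419 →lo
  mid=-2.10383 |R|=1.10922 →lo
  mid=-2.03357 |R|=1.03413 →lo
  mid=-1.99844 |R|=0.99844 →hi
  mid=-2.01600 |R|=1.01613 →lo
  mid=-2.00722 |R|=1.00725 →lo
  ...
  [-2.00009,-1.99995] ⇒ x*=-2.0000
Stable set (-2.0000, 0).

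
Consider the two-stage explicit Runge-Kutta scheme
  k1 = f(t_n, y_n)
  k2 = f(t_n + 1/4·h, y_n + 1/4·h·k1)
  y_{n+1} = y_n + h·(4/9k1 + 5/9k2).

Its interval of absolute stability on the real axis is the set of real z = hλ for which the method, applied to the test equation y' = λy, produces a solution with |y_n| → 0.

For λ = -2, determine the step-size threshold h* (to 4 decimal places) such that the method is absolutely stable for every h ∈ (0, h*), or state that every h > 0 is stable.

Test eqn y'=λy, z=hλ:
  k1=λy_n ⇒ h·k1=z·y_n;  k2=λ(1+1/4z)y_n ⇒ h·k2=z(1+1/4z)y_n
  y_{n+1}/y_n = 1 + 4/9z + 5/9z(1+1/4z) = 1 + z + 5/36z²
  R(z) = 1 + z + 5/36z².

Find x<0 with |R(x)|<1.
x=-1.69: |R|=0.2933
R=1: x+5/36x²=0 ⇒ x=−36/5=-7.2000; min R=1−1/(4·5/36)=-0.8000>−1
Confirm numerically:
  x=-5.541: |R|=0.27674 <1
  x=-5.368: |R|=0.36586 <1
  x=-5.316: |R|=0.39102 <1
  x=-4.461: |R|=0.69704 <1
  x=-7.654: |R|=1.48263 >1
  x=-7.457: |R|=1.26617 >1
  x=-7.413: |R|=1.21930 >1
Interval (-7.2000, 0).

(-7.2000,0); λ=-2 ⇒ h* = (36/5)/2 = 3.6000.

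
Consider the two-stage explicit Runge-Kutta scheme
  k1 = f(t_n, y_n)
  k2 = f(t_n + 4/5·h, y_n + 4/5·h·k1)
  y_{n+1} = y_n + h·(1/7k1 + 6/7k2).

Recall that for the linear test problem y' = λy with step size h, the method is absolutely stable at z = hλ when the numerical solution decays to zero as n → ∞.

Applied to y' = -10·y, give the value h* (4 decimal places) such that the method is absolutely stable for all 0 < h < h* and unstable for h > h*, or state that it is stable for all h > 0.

Test eqn y'=λy, z=hλ:
  k1=λy_n ⇒ h·k1=z·y_n;  k2=λ(1+4/5z)y_n ⇒ h·k2=z(1+4/5z)y_n
  y_{n+1}/y_n = 1 + 1/7z + 6/7z(1+4/5z) = 1 + z + 24/35z²
  Hence R(z) = 1 + z + 24/35z².

Need |R(x)|<1, x<0.
x=-1.62: |R|=1.1796
R=1: x+24/35x²=0 ⇒ x=−35/24=-1.4583; min R=1−1/(4·24/35)=0.6354>−1
Confirm numerically:
  x=-1.313: |R|=0.86915 <1
  x=-0.938: |R|=0.66532 <1
  x=-0.852: |R|=0.64576 <1
  x=-1.955: |R|=1.66582 >1
  x=-1.672: |R|=1.24497 >1
Interval (-1.4583, 0).

(-1.4583,0); λ=-10 ⇒ h* = (35/24)/10 = 0.1458.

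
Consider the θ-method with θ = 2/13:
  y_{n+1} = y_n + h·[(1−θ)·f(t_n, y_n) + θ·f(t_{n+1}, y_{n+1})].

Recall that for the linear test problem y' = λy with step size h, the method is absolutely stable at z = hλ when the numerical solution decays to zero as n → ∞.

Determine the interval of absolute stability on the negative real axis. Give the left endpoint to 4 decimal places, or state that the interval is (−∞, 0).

On y'=λy, z=hλ:
  y_{n+1} = y_n + z·[11/13·y_n + 2/13·y_{n+1}] ⇒ (1 − 2/13z)y_{n+1} = (1 + 11/13z)y_n
  so R(z) = (1 + 11/13z)/(1 − 2/13z).

Find x<0 with |R(x)|<1.
x=-0.4: |R|=0.6232
R=−1: 1+11/13x = −1+2/13x ⇒ -9/13x=2 ⇒ x=2/(-9/13)=-2.8889
Confirm numerically:
  x=-2.630: |R|=0.87240 <1
  x=-2.270: |R|=0.68244 <1
  x=-2.070: |R|=0.57001 <1
  x=-1.281: |R|=0.07011 <1
  x=-3.266: |R|=1.17377 >1
  x=-3.038: |R|=1.07035 >1
So |R|<1 on (-2.8889, 0).

(-2.8889, 0).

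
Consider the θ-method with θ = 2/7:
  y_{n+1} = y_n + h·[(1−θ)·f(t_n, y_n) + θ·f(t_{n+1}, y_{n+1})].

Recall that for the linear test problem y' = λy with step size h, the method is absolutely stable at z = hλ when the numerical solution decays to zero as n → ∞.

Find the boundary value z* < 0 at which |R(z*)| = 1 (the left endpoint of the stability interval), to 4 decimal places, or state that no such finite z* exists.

Set f=λy, z=hλ:
  y_{n+1} = y_n + z·[5/7·y_n + 2/7·y_{n+1}] ⇒ (1 − 2/7z)y_{n+1} = (1 + 5/7z)y_n
  R(z) = (1 + 5/7z)/(1 − 2/7z).

Solve |R(x)|<1 on ℝ⁻.
x=-1.15: |R|=0.1344
R=−1: 1+5/7x = −1+2/7x ⇒ -3/7x=2 ⇒ x=2/(-3/7)=-4.6667
Confirm numerically:
  x=-3.769: |R|=0.81476 <1
  x=-3.724: |R|=0.80426 <1
  x=-2.852: |R|=0.57147 <1
  x=-2.800: |R|=0.55556 <1
  x=-5.224: |R|=1.09583 >1
  x=-4.830: |R|=1.02941 >1
Stable set (-4.6667, 0).

left endpoint -4.6667.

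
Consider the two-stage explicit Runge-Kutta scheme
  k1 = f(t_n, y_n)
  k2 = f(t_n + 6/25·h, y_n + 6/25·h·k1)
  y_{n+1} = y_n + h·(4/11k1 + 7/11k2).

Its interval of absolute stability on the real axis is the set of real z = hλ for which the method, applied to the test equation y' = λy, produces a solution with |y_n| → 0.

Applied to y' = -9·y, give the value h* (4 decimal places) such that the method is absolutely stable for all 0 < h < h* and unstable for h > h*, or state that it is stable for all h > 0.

(-6.5476,0); λ=-9 ⇒ h* = (275/42)/9 = 0.7275.

On y'=λy, z=hλ:
  k1=λy_n ⇒ h·k1=z·y_n;  k2=λ(1+6/25z)y_n ⇒ h·k2=z(1+6/25z)y_n
  y_{n+1}/y_n = 1 + 4/11z + 7/11z(1+6/25z) = 1 + z + 42/275z²
  Hence R(z) = 1 + z + 42/275z².

Solve |R(x)|<1 on ℝ⁻.
x=-0.93: |R|=0.2021
R=1: x+42/275x²=0 ⇒ x=−275/42=-6.5476; min R=1−1/(4·42/275)=-0.6369>−1
Confirm numerically:
  x=-4.914: |R|=0.22603 <1
  x=-4.867: |R|=0.24924 <1
  x=-3.927: |R|=0.57174 <1
  x=-7.139: |R|=1.64479 >1
  x=-7.091: |R|=1.58848 >1
So |R|<1 on (-6.5476, 0).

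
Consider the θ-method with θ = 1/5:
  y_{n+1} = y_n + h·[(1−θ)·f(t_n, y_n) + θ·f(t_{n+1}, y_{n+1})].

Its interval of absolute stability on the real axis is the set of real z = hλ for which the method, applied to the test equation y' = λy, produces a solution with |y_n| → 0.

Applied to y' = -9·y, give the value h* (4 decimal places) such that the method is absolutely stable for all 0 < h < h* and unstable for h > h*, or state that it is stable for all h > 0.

(-3.3333,0); λ=-9 ⇒ h* = (10/3)/9 = 0.3704.

Test eqn y'=λy, z=hλ:
  y_{n+1} = y_n + z·[4/5·y_n + 1/5·y_{n+1}] ⇒ (1 − 1/5z)y_{n+1} = (1 + 4/5z)y_n
  so R(z) = (1 + 4/5z)/(1 − 1/5z).

Boundary: |R(x)|=1, x<0.
x=-0.6: |R|=0.4643
R=−1: 1+4/5x = −1+1/5x ⇒ -3/5x=2 ⇒ x=2/(-3/5)=-3.3333
Confirm numerically:
  x=-3.254: |R|=0.97117 <1
  x=-2.375: |R|=0.61017 <1
  x=-2.037: |R|=0.44735 <1
  x=-1.356: |R|=0.06671 <1
  x=-3.892: |R|=1.18848 >1
  x=-3.637: |R|=1.10548 >1
  x=-3.436: |R|=1.03651 >1
So |R|<1 on (-3.3333, 0).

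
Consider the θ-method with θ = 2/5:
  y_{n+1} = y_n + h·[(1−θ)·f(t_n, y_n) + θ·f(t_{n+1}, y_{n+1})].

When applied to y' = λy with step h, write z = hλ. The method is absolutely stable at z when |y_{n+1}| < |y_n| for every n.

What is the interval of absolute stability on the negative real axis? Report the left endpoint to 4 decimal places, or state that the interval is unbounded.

Test eqn y'=λy, z=hλ:
  y_{n+1} = y_n + z·[3/5·y_n + 2/5·y_{n+1}] ⇒ (1 − 2/5z)y_{n+1} = (1 + 3/5z)y_n
  R(z) = (1 + 3/5z)/(1 − 2/5z).

Boundary: |R(x)|=1, x<0.
x=-1.15: |R|=0.2123
R=−1: 1+3/5x = −1+2/5x ⇒ -1/5x=2 ⇒ x=2/(-1/5)=-10.0000
Confirm numerically:
  x=-8.147: |R|=0.91298 <1
  x=-6.605: |R|=0.81356 <1
  x=-4.811: |R|=0.64512 <1
  x=-10.558: |R|=1.02137 >1
  x=-10.524: |R|=1.02012 >1
  x=-10.412: |R|=1.01595 >1
Interval (-10.0000, 0).

z∈(-10.0000,0).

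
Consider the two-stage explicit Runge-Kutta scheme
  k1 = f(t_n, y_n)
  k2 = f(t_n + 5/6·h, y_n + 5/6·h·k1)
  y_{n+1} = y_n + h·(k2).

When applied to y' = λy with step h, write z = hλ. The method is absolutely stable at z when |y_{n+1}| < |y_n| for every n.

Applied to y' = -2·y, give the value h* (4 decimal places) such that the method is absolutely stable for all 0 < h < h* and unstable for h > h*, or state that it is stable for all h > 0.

With y'=λy (z=hλ):
  k1=λy_n ⇒ h·k1=z·y_n;  k2=λ(1+5/6z)y_n ⇒ h·k2=z(1+5/6z)y_n
  y_{n+1}/y_n = 1 + z(1+5/6z) = 1 + z + 5/6z²
  so R(z) = 1 + z + 5/6z².

Boundary: |R(x)|=1, x<0.
x=-1.77: |R|=1.8408
R=1: x+5/6x²=0 ⇒ x=−6/5=-1.2000; min R=1−1/(4·5/6)=0.7000>−1
Confirm numerically:
  x=-1.066: |R|=0.88096 <1
  x=-0.938: |R|=0.79520 <1
  x=-0.833: |R|=0.74524 <1
  x=-0.494: |R|=0.70936 <1
  x=-1.783: |R|=1.86624 >1
  x=-1.721: |R|=1.74720 >1
  x=-1.708: |R|=1.72305 >1
So |R|<1 on (-1.2000, 0).

(-1.2000,0); λ=-2 ⇒ h* = (6/5)/2 = 0.6000.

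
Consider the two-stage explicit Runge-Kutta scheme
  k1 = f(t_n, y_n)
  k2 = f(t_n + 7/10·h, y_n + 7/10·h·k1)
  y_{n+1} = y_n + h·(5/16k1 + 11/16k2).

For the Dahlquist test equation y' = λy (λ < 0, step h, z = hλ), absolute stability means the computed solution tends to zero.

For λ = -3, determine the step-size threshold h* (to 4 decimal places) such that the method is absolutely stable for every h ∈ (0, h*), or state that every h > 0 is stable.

(-2.0779,0); λ=-3 ⇒ h* = (160/77)/3 = 0.6926.

Set f=λy, z=hλ:
  k1=λy_n ⇒ h·k1=z·y_n;  k2=λ(1+7/10z)y_n ⇒ h·k2=z(1+7/10z)y_n
  y_{n+1}/y_n = 1 + 5/16z + 11/16z(1+7/10z) = 1 + z + 77/160z²
  Hence R(z) = 1 + z + 77/160z².

Need |R(x)|<1, x<0.
x=-1.35: |R|=0.5271
R=1: x+77/160x²=0 ⇒ x=−160/77=-2.0779; min R=1−1/(4·77/160)=0.4805>−1
Confirm numerically:
  x=-1.327: |R|=0.52045 <1
  x=-1.257: |R|=0.50340 <1
  x=-1.067: |R|=0.48090 <1
  x=-1.058: |R|=0.48069 <1
  x=-2.646: |R|=1.72338 >1
  x=-2.465: |R|=1.45918 >1
  x=-2.461: |R|=1.45370 >1
So |R|<1 on (-2.0779, 0).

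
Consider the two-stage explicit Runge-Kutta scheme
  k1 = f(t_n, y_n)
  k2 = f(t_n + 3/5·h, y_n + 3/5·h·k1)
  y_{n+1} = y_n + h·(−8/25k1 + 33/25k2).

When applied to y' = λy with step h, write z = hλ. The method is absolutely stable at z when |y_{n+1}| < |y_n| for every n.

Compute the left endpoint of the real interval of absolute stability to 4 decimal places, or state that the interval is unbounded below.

left endpoint -1.2626.

Set f=λy, z=hλ:
  k1=λy_n ⇒ h·k1=z·y_n;  k2=λ(1+3/5z)y_n ⇒ h·k2=z(1+3/5z)y_n
  y_{n+1}/y_n = 1 − 8/25z + 33/25z(1+3/5z) = 1 + z + 99/125z²
  R(z) = 1 + z + 99/125z².

Boundary: |R(x)|=1, x<0.
x=-1.24: |R|=0.9778
R=1: x+99/125x²=0 ⇒ x=−125/99=-1.2626; min R=1−1/(4·99/125)=0.6843>−1
Confirm numerically:
  x=-0.965: |R|=0.77253 <1
  x=-0.653: |R|=0.68472 <1
  x=-0.620: |R|=0.68444 <1
  x=-0.608: |R|=0.68477 <1
  x=-1.398: |R|=1.14989 >1
  x=-1.288: |R|=1.02588 >1
Stable set (-1.2626, 0).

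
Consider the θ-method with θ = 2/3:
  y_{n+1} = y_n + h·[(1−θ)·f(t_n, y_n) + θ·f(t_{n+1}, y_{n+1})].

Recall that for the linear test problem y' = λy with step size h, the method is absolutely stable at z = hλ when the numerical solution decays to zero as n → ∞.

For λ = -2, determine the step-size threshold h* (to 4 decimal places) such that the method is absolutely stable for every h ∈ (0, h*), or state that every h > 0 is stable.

interval (−∞, 0). Any h>0 works for λ=-2.

On y'=λy, z=hλ:
  y_{n+1} = y_n + z·[1/3·y_n + 2/3·y_{n+1}] ⇒ (1 − 2/3z)y_{n+1} = (1 + 1/3z)y_n
  so R(z) = (1 + 1/3z)/(1 − 2/3z).

Find x<0 with |R(x)|<1.
x=-1.02: |R|=0.3929
x=-2: |R|=0.1429
x=-10: |R|=0.3043
x=-100: |R|=0.4778
θ=2/3≥1/2 ⇒ |1+1/3x|<|1−2/3x| ∀x<0 ⇒ interval (−∞,0).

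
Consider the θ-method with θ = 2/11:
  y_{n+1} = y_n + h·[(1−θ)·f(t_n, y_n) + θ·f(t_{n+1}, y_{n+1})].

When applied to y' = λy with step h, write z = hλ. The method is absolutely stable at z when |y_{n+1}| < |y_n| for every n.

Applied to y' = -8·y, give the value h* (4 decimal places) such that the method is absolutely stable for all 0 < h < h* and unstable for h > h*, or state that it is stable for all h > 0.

Set f=λy, z=hλ:
  y_{n+1} = y_n + z·[9/11·y_n + 2/11·y_{n+1}] ⇒ (1 − 2/11z)y_{n+1} = (1 + 9/11z)y_n
  R(z) = (1 + 9/11z)/(1 − 2/11z).

Need |R(x)|<1, x<0.
x=-0.98: |R|=0.1682
R=−1: 1+9/11x = −1+2/11x ⇒ -7/11x=2 ⇒ x=2/(-7/11)=-3.1429
Confirm numerically:
  x=-2.893: |R|=0.89581 <1
  x=-2.227: |R|=0.58516 <1
  x=-1.753: |R|=0.32931 <1
  x=-3.678: |R|=1.20407 >1
  x=-3.359: |R|=1.08539 >1
  x=-3.249: |R|=1.04246 >1
Stable set (-3.1429, 0).

(-3.1429,0); λ=-8 ⇒ h* = (22/7)/8 = 0.3929.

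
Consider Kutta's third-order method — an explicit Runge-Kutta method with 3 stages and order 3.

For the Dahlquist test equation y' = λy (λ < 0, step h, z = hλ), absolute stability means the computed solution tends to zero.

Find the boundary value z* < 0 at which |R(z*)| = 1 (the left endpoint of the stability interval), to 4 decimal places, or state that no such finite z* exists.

On y'=λy, z=hλ:
  order 3, 3-stage ⇒ R(z)=1+z+z^2/2+z^3/6
  (e.g. R(-0.38)=0.68305, |R|=0.68305)

Find x<0 with |R(x)|<1.
x=-0.38: |R|=0.6831
|R(-2.3)|=0.6828 |R(-1.81)|=0.1602 |R(-1.02)|=0.3233
Bisect:
  x_lo=-3.3165 |R|=2.8966  x_hi=-0.0674 |R|=0.9348
  mid=-1.69196 |R|=0.06786 →hi
  mid=-2.50422 |R|=0.98603 →hi
  mid=-2.91034 |R|=1.78378 →lo
  mid=-2.70728 |R|=1.34970 →lo
  mid=-2.60575 |R|=1.15959 →lo
  mid=-2.55498 |R|=1.07081 →lo
  mid=-2.52960 |R|=1.02793 →lo
  mid=-2.51691 |R|=1.00686 →lo
  mid=-2.51056 |R|=0.99641 →hi
  ...
  [-2.51294,-2.51274] ⇒ x*=-2.5127
Stable set (-2.5127, 0).

z* = -2.5127.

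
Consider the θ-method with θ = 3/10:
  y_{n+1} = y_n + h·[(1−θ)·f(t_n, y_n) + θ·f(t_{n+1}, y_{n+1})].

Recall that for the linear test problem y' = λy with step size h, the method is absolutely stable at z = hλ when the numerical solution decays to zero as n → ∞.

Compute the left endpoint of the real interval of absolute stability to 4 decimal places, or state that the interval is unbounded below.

Set f=λy, z=hλ:
  y_{n+1} = y_n + z·[7/10·y_n + 3/10·y_{n+1}] ⇒ (1 − 3/10z)y_{n+1} = (1 + 7/10z)y_n
  ⇒ R(z) = (1 + 7/10z)/(1 − 3/10z).

Boundary: |R(x)|=1, x<0.
x=-0.47: |R|=0.5881
R=−1: 1+7/10x = −1+3/10x ⇒ -2/5x=2 ⇒ x=2/(-2/5)=-5.0000
Confirm numerically:
  x=-4.251: |R|=0.86833 <1
  x=-4.169: |R|=0.85231 <1
  x=-3.139: |R|=0.61662 <1
  x=-5.178: |R|=1.02788 >1
  x=-5.137: |R|=1.02157 >1
So |R|<1 on (-5.0000, 0).

z* = -5.0000.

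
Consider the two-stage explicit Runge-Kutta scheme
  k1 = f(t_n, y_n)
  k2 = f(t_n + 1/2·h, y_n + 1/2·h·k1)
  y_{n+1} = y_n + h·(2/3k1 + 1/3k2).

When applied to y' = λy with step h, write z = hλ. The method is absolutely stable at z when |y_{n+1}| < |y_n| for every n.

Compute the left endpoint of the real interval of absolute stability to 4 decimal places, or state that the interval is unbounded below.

z* = -6.0000.

With y'=λy (z=hλ):
  k1=λy_n ⇒ h·k1=z·y_n;  k2=λ(1+1/2z)y_n ⇒ h·k2=z(1+1/2z)y_n
  y_{n+1}/y_n = 1 + 2/3z + 1/3z(1+1/2z) = 1 + z + 1/6z²
  ⇒ R(z) = 1 + z + 1/6z².

Need |R(x)|<1, x<0.
x=-1.21: |R|=0.0340
R=1: x+1/6x²=0 ⇒ x=−6=-6.0000; min R=1−1/(4·1/6)=-0.5000>−1
Confirm numerically:
  x=-5.324: |R|=0.40016 <1
  x=-3.819: |R|=0.38821 <1
  x=-2.446: |R|=0.44885 <1
  x=-6.533: |R|=1.58035 >1
  x=-6.158: |R|=1.16216 >1
  x=-6.145: |R|=1.14850 >1
Stable set (-6.0000, 0).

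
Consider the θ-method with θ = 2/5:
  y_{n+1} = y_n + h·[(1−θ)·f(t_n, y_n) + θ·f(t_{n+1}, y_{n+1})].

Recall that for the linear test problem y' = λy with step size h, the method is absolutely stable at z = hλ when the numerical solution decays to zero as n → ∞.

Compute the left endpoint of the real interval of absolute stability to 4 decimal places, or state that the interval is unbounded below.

left endpoint -10.0000.

On y'=λy, z=hλ:
  y_{n+1} = y_n + z·[3/5·y_n + 2/5·y_{n+1}] ⇒ (1 − 2/5z)y_{n+1} = (1 + 3/5z)y_n
  so R(z) = (1 + 3/5z)/(1 − 2/5z).

Solve |R(x)|<1 on ℝ⁻.
x=-1.41: |R|=0.0985
R=−1: 1+3/5x = −1+2/5x ⇒ -1/5x=2 ⇒ x=2/(-1/5)=-10.0000
Confirm numerically:
  x=-9.251: |R|=0.96813 <1
  x=-6.624: |R|=0.81499 <1
  x=-5.876: |R|=0.75382 <1
  x=-10.501: |R|=1.01927 >1
  x=-10.453: |R|=1.01749 >1
Interval (-10.0000, 0).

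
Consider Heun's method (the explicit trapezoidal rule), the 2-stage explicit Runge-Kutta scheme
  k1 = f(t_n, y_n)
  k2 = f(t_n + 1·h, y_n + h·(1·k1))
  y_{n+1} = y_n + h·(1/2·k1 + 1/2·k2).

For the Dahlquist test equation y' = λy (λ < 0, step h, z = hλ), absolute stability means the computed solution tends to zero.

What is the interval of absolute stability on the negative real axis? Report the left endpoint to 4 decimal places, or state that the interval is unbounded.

On y'=λy, z=hλ:
  order 2, 2-stage ⇒ R(z)=1+z+z^2/2
  (e.g. R(-1.17)=0.51445, |R|=0.51445)

Need |R(x)|<1, x<0.
x=-1.17: |R|=0.5144
|R(-2.17)|=1.1845 |R(-0.61)|=0.5760 |R(-0.52)|=0.6152
Bisect:
  x_lo=-2.4939 |R|=1.6159  x_hi=-0.1357 |R|=0.8735
  mid=-1.31479 |R|=0.54955 →hi
  mid=-1.90436 |R|=0.90893 →hi
  mid=-2.19914 |R|=1.21897 →lo
  mid=-2.05175 |R|=1.05309 →lo
  mid=-1.97805 |R|=0.97829 →hi
  mid=-2.01490 |R|=1.01501 →lo
  mid=-1.99648 |R|=0.99648 →hi
  mid=-2.00569 |R|=1.00571 →lo
  mid=-2.00108 |R|=1.00108 →lo
  mid=-1.99878 |R|=0.99878 →hi
  ...
  [-2.00008,-1.99993] ⇒ x*=-2.0000
Interval (-2.0000, 0).

z∈(-2.0000,0).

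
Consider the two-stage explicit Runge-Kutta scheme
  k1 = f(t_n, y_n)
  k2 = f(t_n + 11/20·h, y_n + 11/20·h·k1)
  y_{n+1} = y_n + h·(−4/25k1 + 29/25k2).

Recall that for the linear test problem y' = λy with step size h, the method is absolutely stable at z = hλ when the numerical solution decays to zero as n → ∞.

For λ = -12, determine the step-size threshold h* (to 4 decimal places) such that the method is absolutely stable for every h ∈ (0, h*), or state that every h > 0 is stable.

Test eqn y'=λy, z=hλ:
  k1=λy_n ⇒ h·k1=z·y_n;  k2=λ(1+11/20z)y_n ⇒ h·k2=z(1+11/20z)y_n
  y_{n+1}/y_n = 1 − 4/25z + 29/25z(1+11/20z) = 1 + z + 319/500z²
  Hence R(z) = 1 + z + 319/500z².

Need |R(x)|<1, x<0.
x=-1.03: |R|=0.6469
R=1: x+319/500x²=0 ⇒ x=−500/319=-1.5674; min R=1−1/(4·319/500)=0.6082>−1
Confirm numerically:
  x=-1.361: |R|=0.82078 <1
  x=-1.285: |R|=0.76848 <1
  x=-0.946: |R|=0.62496 <1
  x=-0.912: |R|=0.61865 <1
  x=-1.930: |R|=1.44649 >1
  x=-1.829: |R|=1.30526 >1
  x=-1.808: |R|=1.27754 >1
Interval (-1.5674, 0).

(-1.5674,0); λ=-12 ⇒ h* = (500/319)/12 = 0.1306.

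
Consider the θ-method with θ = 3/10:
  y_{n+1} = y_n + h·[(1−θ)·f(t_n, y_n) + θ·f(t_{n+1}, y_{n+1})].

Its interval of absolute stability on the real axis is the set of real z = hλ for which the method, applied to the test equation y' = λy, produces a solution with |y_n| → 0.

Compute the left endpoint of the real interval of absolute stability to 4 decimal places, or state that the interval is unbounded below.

z* = -5.0000.

Set f=λy, z=hλ:
  y_{n+1} = y_n + z·[7/10·y_n + 3/10·y_{n+1}] ⇒ (1 − 3/10z)y_{n+1} = (1 + 7/10z)y_n
  Hence R(z) = (1 + 7/10z)/(1 − 3/10z).

Need |R(x)|<1, x<0.
x=-1.33: |R|=0.0493
R=−1: 1+7/10x = −1+3/10x ⇒ -2/5x=2 ⇒ x=2/(-2/5)=-5.0000
Confirm numerically:
  x=-4.503: |R|=0.91544 <1
  x=-4.145: |R|=0.84756 <1
  x=-3.306: |R|=0.65981 <1
  x=-5.467: |R|=1.07075 >1
  x=-5.301: |R|=1.04648 >1
Stable set (-5.0000, 0).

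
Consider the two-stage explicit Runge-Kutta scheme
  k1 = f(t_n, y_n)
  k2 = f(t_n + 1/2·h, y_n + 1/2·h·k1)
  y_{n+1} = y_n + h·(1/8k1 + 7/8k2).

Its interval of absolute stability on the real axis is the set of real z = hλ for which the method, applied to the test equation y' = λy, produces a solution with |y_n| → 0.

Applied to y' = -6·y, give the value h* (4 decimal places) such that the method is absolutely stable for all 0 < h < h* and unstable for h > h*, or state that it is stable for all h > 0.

(-2.2857,0); λ=-6 ⇒ h* = (16/7)/6 = 0.3810.

On y'=λy, z=hλ:
  k1=λy_n ⇒ h·k1=z·y_n;  k2=λ(1+1/2z)y_n ⇒ h·k2=z(1+1/2z)y_n
  y_{n+1}/y_n = 1 + 1/8z + 7/8z(1+1/2z) = 1 + z + 7/16z²
  Hence R(z) = 1 + z + 7/16z².

Find x<0 with |R(x)|<1.
x=-0.47: |R|=0.6266
R=1: x+7/16x²=0 ⇒ x=−16/7=-2.2857; min R=1−1/(4·7/16)=0.4286>−1
Confirm numerically:
  x=-2.236: |R|=0.95137 <1
  x=-1.255: |R|=0.43407 <1
  x=-1.203: |R|=0.43015 <1
  x=-1.023: |R|=0.43486 <1
  x=-2.747: |R|=1.55438 >1
  x=-2.597: |R|=1.35368 >1
Stable set (-2.2857, 0).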